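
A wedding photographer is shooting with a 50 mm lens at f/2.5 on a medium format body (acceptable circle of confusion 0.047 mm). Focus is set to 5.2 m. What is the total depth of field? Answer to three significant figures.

Hyperfocal distance H = f²/(N·c) + f = 50²/(2.5 × 0.047) + 50 = 2500/0.1175 + 50 ≈ 21326.6 mm ≈ 21.33 m.
Near limit Dn = s·(H − f)/(H + s − 2f) = 5200 × (21326.6 − 50) / (21326.6 + 5200 − 2 × 50) = 5200 × 21276.6 / 26426.6 ≈ 4186.6 mm.
Far limit Df = s·(H − f)/(H − s) = 5200 × (21326.6 − 50) / (21326.6 − 5200) = 5200 × 21276.6 / 16126.6 ≈ 6860.6 mm.
Depth of field = Df − Dn = 6860.6 − 4186.6 ≈ 2674.0 mm ≈ 2.67 m.

2.67 m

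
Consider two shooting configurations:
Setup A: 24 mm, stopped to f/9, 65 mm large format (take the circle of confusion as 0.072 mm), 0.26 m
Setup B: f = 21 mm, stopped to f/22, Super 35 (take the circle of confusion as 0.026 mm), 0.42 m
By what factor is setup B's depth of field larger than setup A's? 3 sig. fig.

4.00

Setup A: H = 24²/(9×0.072) + 24 ≈ 912.9 mm; DoF = Df − Dn = 353.98 − 205.45 ≈ 148.53 mm.
Setup B: H = 21²/(22×0.026) + 21 ≈ 792.0 mm; DoF = Df − Dn = 870.51 − 276.77 ≈ 593.74 mm.
Ratio = 593.74 / 148.53 ≈ 4.00.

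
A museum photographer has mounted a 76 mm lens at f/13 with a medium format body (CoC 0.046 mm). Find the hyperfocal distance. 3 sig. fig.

Hyperfocal distance H = f²/(N·c) + f = 76²/(13 × 0.046) + 76 = 5776/0.598 + 76 ≈ 9734.9 mm ≈ 9.73 m.

9.73 m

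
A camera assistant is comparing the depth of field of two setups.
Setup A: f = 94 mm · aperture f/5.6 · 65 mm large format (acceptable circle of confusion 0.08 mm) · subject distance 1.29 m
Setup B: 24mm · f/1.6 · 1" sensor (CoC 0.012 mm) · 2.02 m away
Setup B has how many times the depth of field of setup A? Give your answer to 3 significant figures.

1.72

Setup A: H = 94²/(5.6×0.08) + 94 ≈ 19817.2 mm; DoF = Df − Dn = 1373.27 − 1216.25 ≈ 157.02 mm.
Setup B: H = 24²/(1.6×0.012) + 24 ≈ 30024.0 mm; DoF = Df − Dn = 2163.98 − 1893.99 ≈ 269.99 mm.
Ratio = 269.99 / 157.02 ≈ 1.72.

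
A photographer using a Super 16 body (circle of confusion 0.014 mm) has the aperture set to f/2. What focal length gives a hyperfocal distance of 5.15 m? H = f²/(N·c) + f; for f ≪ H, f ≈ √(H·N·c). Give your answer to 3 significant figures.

12.0 mm

From H = f²/(N·c) + f, with f ≪ H: f ≈ √(H·N·c) = √(5150 × 2 × 0.014) = √144.20 ≈ 12.01 mm.
The +f correction barely moves this — solving exactly, f² + N·c·f − N·c·H = 0 ⇒ f = (−N·c + √((N·c)² + 4·N·c·H))/2 = (−0.028 + √576.80)/2 ≈ 11.994 mm, so f ≈ 12.0 mm.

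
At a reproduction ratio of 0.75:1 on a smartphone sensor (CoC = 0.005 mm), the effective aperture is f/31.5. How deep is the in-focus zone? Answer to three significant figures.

At magnification m, DoF ≈ 2·N_eff·c/m² = 2 × 31.5 × 0.005 / 0.75² = 0.315 / 0.5625 ≈ 0.56 mm.

0.560 mm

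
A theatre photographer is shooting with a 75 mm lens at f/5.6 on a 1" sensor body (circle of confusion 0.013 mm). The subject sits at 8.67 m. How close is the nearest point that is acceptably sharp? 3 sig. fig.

Hyperfocal distance H = f²/(N·c) + f = 75²/(5.6 × 0.013) + 75 = 5625/0.0728 + 75 ≈ 77341.5 mm ≈ 77.34 m.
Near limit Dn = s·(H − f)/(H + s − 2f) = 8670 × (77341.5 − 75) / (77341.5 + 8670 − 2 × 75) = 8670 × 77266.5 / 85861.5 ≈ 7802.1 mm ≈ 7.80 m.

7.80 m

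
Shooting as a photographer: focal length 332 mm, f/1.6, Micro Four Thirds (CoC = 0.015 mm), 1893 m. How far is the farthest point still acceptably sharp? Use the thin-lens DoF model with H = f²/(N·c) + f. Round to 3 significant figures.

Hyperfocal distance H = f²/(N·c) + f = 332²/(1.6 × 0.015) + 332 = 110224/0.024 + 332 ≈ 4592998.7 mm ≈ 4593 m.
Far limit Df = s·(H − f)/(H − s) = 1893000 × (4592998.7 − 332) / (4592998.7 − 1893000) = 1893000 × 4592666.7 / 2699998.7 ≈ 3219971 mm ≈ 3220 m.

3220 m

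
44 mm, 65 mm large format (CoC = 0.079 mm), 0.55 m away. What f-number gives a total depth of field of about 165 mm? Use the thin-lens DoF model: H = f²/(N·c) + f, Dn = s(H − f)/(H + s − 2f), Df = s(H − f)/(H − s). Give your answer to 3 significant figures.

Write h = H − f = f²/(N·c). The thin-lens limits are Dn = s·h/(h + (s−f)) and Df = s·h/(h − (s−f)), so DoF = Df − Dn = 2·s·(s−f)·h / (h² − (s−f)²).
That is a quadratic in h: DoF·h² − 2·s·(s−f)·h − DoF·(s−f)² = 0 ⇒ h = (s−f)·(s + √(s² + DoF²)) / DoF = 506 × (550 + √(550² + 165²)) / 165 = 506 × (550 + 574.217) / 165 ≈ 3447.6 mm.
Then N = f²/(c·h) = 44² / (0.079 × 3447.6) = 1936 / 272.36 ≈ 7.11.

f/7.11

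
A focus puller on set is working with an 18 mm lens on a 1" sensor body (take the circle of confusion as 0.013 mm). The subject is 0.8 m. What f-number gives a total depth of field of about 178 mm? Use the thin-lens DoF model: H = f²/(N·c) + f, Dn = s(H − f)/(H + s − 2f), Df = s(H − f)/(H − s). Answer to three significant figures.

f/3.50

Write h = H − f = f²/(N·c). The thin-lens limits are Dn = s·h/(h + (s−f)) and Df = s·h/(h − (s−f)), so DoF = Df − Dn = 2·s·(s−f)·h / (h² − (s−f)²).
That is a quadratic in h: DoF·h² − 2·s·(s−f)·h − DoF·(s−f)² = 0 ⇒ h = (s−f)·(s + √(s² + DoF²)) / DoF = 782 × (800 + √(800² + 178²)) / 178 = 782 × (800 + 819.563) / 178 ≈ 7115.2 mm.
Then N = f²/(c·h) = 18² / (0.013 × 7115.2) = 324 / 92.497 ≈ 3.50.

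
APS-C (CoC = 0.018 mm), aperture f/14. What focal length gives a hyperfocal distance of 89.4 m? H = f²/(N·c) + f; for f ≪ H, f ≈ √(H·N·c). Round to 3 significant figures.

150 mm

From H = f²/(N·c) + f, with f ≪ H: f ≈ √(H·N·c) = √(89400 × 14 × 0.018) = √22529 ≈ 150.1 mm.
The +f correction barely moves this — solving exactly, f² + N·c·f − N·c·H = 0 ⇒ f = (−N·c + √((N·c)² + 4·N·c·H))/2 = (−0.252 + √90115)/2 ≈ 149.97 mm, so f ≈ 150 mm.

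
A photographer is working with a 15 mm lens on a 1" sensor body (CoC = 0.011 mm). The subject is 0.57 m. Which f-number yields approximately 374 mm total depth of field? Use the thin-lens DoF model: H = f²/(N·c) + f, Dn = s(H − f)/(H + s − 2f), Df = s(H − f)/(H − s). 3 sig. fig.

Write h = H − f = f²/(N·c). The thin-lens limits are Dn = s·h/(h + (s−f)) and Df = s·h/(h − (s−f)), so DoF = Df − Dn = 2·s·(s−f)·h / (h² − (s−f)²).
That is a quadratic in h: DoF·h² − 2·s·(s−f)·h − DoF·(s−f)² = 0 ⇒ h = (s−f)·(s + √(s² + DoF²)) / DoF = 555 × (570 + √(570² + 374²)) / 374 = 555 × (570 + 681.745) / 374 ≈ 1857.5 mm.
Then N = f²/(c·h) = 15² / (0.011 × 1857.5) = 225 / 20.433 ≈ 11.

f/11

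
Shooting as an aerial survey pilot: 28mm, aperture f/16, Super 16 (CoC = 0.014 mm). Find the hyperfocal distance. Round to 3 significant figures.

3.53 m

Hyperfocal distance H = f²/(N·c) + f = 28²/(16 × 0.014) + 28 = 784/0.224 + 28 ≈ 3528.0 mm ≈ 3.53 m.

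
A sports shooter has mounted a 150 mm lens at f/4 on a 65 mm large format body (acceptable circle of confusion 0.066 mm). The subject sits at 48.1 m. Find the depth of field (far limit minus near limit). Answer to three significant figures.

Hyperfocal distance H = f²/(N·c) + f = 150²/(4 × 0.066) + 150 = 22500/0.264 + 150 ≈ 85377.3 mm ≈ 85.38 m.
Near limit Dn = s·(H − f)/(H + s − 2f) = 48100 × (85377.3 − 150) / (85377.3 + 48100 − 2 × 150) = 48100 × 85227.3 / 133177.3 ≈ 30782 mm.
Far limit Df = s·(H − f)/(H − s) = 48100 × (85377.3 − 150) / (85377.3 − 48100) = 48100 × 85227.3 / 37277.3 ≈ 109971 mm.
Depth of field = Df − Dn = 109971 − 30782 ≈ 79189 mm ≈ 79.2 m.

79.2 m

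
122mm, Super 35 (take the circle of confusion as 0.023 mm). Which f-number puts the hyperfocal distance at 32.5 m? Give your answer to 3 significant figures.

f/20

Rearrange H = f²/(N·c) + f for N: N = f² / ((H − f)·c).
N = 122² / ((32500 − 122) × 0.023) = 14884 / 744.7 ≈ 20.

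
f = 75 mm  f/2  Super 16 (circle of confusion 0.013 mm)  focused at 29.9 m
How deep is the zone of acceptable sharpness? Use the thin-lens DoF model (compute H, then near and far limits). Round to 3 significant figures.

Hyperfocal distance H = f²/(N·c) + f = 75²/(2 × 0.013) + 75 = 5625/0.026 + 75 ≈ 216421.2 mm ≈ 216.4 m.
Near limit Dn = s·(H − f)/(H + s − 2f) = 29900 × (216421.2 − 75) / (216421.2 + 29900 − 2 × 75) = 29900 × 216346.2 / 246171.2 ≈ 26277.4 mm.
Far limit Df = s·(H − f)/(H − s) = 29900 × (216421.2 − 75) / (216421.2 − 29900) = 29900 × 216346.2 / 186521.2 ≈ 34681.1 mm.
Depth of field = Df − Dn = 34681.1 − 26277.4 ≈ 8403.7 mm ≈ 8.40 m.

8.40 m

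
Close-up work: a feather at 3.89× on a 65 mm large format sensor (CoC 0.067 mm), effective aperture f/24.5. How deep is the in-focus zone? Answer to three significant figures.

At magnification m, DoF ≈ 2·N_eff·c/m² = 2 × 24.5 × 0.067 / 3.89² = 3.283 / 15.13 ≈ 0.217 mm.

0.217 mm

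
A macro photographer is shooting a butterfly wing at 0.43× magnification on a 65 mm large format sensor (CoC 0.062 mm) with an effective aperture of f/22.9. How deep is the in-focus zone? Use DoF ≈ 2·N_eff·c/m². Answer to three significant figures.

15.4 mm

At magnification m, DoF ≈ 2·N_eff·c/m² = 2 × 22.9 × 0.062 / 0.43² = 2.84 / 0.1849 ≈ 15.4 mm.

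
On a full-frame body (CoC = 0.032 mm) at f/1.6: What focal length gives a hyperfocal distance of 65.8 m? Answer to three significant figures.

From H = f²/(N·c) + f, with f ≪ H: f ≈ √(H·N·c) = √(65800 × 1.6 × 0.032) = √3369.0 ≈ 58.04 mm.
The +f correction barely moves this — solving exactly, f² + N·c·f − N·c·H = 0 ⇒ f = (−N·c + √((N·c)² + 4·N·c·H))/2 = (−0.0512 + √13476)/2 ≈ 58.017 mm, so f ≈ 58.0 mm.

58.0 mm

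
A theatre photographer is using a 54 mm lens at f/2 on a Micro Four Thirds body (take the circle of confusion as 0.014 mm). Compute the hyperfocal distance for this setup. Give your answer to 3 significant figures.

Hyperfocal distance H = f²/(N·c) + f = 54²/(2 × 0.014) + 54 = 2916/0.028 + 54 ≈ 104196.9 mm ≈ 104 m.

104 m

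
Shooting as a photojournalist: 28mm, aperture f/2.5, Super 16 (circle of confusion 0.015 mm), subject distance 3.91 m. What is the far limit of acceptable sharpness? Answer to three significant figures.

4.80 m

Hyperfocal distance H = f²/(N·c) + f = 28²/(2.5 × 0.015) + 28 = 784/0.0375 + 28 ≈ 20934.7 mm ≈ 20.93 m.
Far limit Df = s·(H − f)/(H − s) = 3910 × (20934.7 − 28) / (20934.7 − 3910) = 3910 × 20906.7 / 17024.7 ≈ 4801.6 mm ≈ 4.80 m.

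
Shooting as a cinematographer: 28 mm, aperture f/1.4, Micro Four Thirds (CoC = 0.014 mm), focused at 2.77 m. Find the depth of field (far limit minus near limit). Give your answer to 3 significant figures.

382 mm

Hyperfocal distance H = f²/(N·c) + f = 28²/(1.4 × 0.014) + 28 = 784/0.0196 + 28 ≈ 40028.0 mm ≈ 40.03 m.
Near limit Dn = s·(H − f)/(H + s − 2f) = 2770 × (40028.0 − 28) / (40028.0 + 2770 − 2 × 28) = 2770 × 40000.0 / 42742.0 ≈ 2592.30 mm.
Far limit Df = s·(H − f)/(H − s) = 2770 × (40028.0 − 28) / (40028.0 − 2770) = 2770 × 40000.0 / 37258.0 ≈ 2973.86 mm.
Depth of field = Df − Dn = 2973.86 − 2592.30 ≈ 381.56 mm.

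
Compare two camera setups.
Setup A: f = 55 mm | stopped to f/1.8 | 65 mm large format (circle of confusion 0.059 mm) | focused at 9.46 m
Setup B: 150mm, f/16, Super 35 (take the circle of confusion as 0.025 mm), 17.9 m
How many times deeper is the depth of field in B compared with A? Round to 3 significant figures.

1.79

Setup A: H = 55²/(1.8×0.059) + 55 ≈ 28539.0 mm; DoF = Df − Dn = 14123.3 − 7111.8 ≈ 7011.5 mm.
Setup B: H = 150²/(16×0.025) + 150 ≈ 56400.0 mm; DoF = Df − Dn = 26153 − 13606 ≈ 12547 mm.
Ratio = 12547 / 7011.5 ≈ 1.79.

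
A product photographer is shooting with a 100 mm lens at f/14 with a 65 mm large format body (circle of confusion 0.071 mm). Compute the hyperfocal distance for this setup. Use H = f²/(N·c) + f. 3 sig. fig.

Hyperfocal distance H = f²/(N·c) + f = 100²/(14 × 0.071) + 100 = 10000/0.994 + 100 ≈ 10160.4 mm ≈ 10.2 m.

10.2 m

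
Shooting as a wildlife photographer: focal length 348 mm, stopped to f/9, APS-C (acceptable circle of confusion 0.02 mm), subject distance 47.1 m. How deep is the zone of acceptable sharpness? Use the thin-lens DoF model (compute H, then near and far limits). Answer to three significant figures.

6.58 m

Hyperfocal distance H = f²/(N·c) + f = 348²/(9 × 0.02) + 348 = 121104/0.18 + 348 ≈ 673148.0 mm ≈ 673.1 m.
Near limit Dn = s·(H − f)/(H + s − 2f) = 47100 × (673148.0 − 348) / (673148.0 + 47100 − 2 × 348) = 47100 × 672800.0 / 719552.0 ≈ 44039.7 mm.
Far limit Df = s·(H − f)/(H − s) = 47100 × (673148.0 − 348) / (673148.0 − 47100) = 47100 × 672800.0 / 626048.0 ≈ 50617.3 mm.
Depth of field = Df − Dn = 50617.3 − 44039.7 ≈ 6577.6 mm ≈ 6.58 m.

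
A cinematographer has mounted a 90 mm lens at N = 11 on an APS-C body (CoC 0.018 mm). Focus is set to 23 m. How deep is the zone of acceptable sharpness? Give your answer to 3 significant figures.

37.5 m

Hyperfocal distance H = f²/(N·c) + f = 90²/(11 × 0.018) + 90 = 8100/0.198 + 90 ≈ 40999.1 mm ≈ 41.00 m.
Near limit Dn = s·(H − f)/(H + s − 2f) = 23000 × (40999.1 − 90) / (40999.1 + 23000 − 2 × 90) = 23000 × 40909.1 / 63819.1 ≈ 14743 mm.
Far limit Df = s·(H − f)/(H − s) = 23000 × (40999.1 − 90) / (40999.1 − 23000) = 23000 × 40909.1 / 17999.1 ≈ 52275 mm.
Depth of field = Df − Dn = 52275 − 14743 ≈ 37532 mm ≈ 37.5 m.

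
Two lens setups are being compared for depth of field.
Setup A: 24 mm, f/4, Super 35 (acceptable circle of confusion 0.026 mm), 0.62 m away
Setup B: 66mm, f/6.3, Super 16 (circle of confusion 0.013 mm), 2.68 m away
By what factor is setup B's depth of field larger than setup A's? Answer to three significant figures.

Setup A: H = 24²/(4×0.026) + 24 ≈ 5562.5 mm; DoF = Df − Dn = 694.76 − 559.76 ≈ 135.00 mm.
Setup B: H = 66²/(6.3×0.013) + 66 ≈ 53252.8 mm; DoF = Df − Dn = 2818.52 − 2554.45 ≈ 264.07 mm.
Ratio = 264.07 / 135.00 ≈ 1.96.

1.96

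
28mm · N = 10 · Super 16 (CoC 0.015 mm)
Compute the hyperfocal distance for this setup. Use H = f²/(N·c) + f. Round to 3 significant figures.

5.25 m

Hyperfocal distance H = f²/(N·c) + f = 28²/(10 × 0.015) + 28 = 784/0.15 + 28 ≈ 5254.7 mm ≈ 5.25 m.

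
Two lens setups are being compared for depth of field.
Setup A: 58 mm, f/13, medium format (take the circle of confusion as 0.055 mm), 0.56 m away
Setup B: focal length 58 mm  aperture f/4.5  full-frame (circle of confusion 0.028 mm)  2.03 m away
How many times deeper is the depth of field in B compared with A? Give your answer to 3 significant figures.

2.49

Setup A: H = 58²/(13×0.055) + 58 ≈ 4762.9 mm; DoF = Df − Dn = 626.89 − 506.01 ≈ 120.88 mm.
Setup B: H = 58²/(4.5×0.028) + 58 ≈ 26756.4 mm; DoF = Df − Dn = 2191.90 − 1890.37 ≈ 301.53 mm.
Ratio = 301.53 / 120.88 ≈ 2.49.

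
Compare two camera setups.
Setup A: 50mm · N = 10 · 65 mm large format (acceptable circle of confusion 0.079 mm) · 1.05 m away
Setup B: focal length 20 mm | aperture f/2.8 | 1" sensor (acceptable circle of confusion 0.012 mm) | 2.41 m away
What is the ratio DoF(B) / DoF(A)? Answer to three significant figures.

Setup A: H = 50²/(10×0.079) + 50 ≈ 3214.6 mm; DoF = Df − Dn = 1535.09 − 797.87 ≈ 737.22 mm.
Setup B: H = 20²/(2.8×0.012) + 20 ≈ 11924.8 mm; DoF = Df − Dn = 3015.4 − 2007.1 ≈ 1008.3 mm.
Ratio = 1008.3 / 737.22 ≈ 1.37.

1.37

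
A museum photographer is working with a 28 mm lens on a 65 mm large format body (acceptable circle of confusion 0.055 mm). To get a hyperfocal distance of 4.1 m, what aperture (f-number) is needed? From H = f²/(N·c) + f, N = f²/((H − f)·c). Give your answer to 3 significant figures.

f/3.50

Rearrange H = f²/(N·c) + f for N: N = f² / ((H − f)·c).
N = 28² / ((4100 − 28) × 0.055) = 784 / 224.0 ≈ 3.50.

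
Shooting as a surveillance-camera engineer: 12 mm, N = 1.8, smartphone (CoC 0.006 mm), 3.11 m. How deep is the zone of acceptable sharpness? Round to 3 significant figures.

Hyperfocal distance H = f²/(N·c) + f = 12²/(1.8 × 0.006) + 12 = 144/0.0108 + 12 ≈ 13345.3 mm ≈ 13.35 m.
Near limit Dn = s·(H − f)/(H + s − 2f) = 3110 × (13345.3 − 12) / (13345.3 + 3110 − 2 × 12) = 3110 × 13333.3 / 16431.3 ≈ 2523.6 mm.
Far limit Df = s·(H − f)/(H − s) = 3110 × (13345.3 − 12) / (13345.3 − 3110) = 3110 × 13333.3 / 10235.3 ≈ 4051.3 mm.
Depth of field = Df − Dn = 4051.3 − 2523.6 ≈ 1527.7 mm ≈ 1.53 m.

1.53 m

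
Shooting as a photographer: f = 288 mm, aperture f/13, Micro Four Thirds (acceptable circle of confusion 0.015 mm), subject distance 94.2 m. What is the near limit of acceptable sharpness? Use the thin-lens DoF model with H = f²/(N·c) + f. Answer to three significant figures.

77.2 m

Hyperfocal distance H = f²/(N·c) + f = 288²/(13 × 0.015) + 288 = 82944/0.195 + 288 ≈ 425641.8 mm ≈ 425.6 m.
Near limit Dn = s·(H − f)/(H + s − 2f) = 94200 × (425641.8 − 288) / (425641.8 + 94200 − 2 × 288) = 94200 × 425353.8 / 519265.8 ≈ 77163 mm ≈ 77.2 m.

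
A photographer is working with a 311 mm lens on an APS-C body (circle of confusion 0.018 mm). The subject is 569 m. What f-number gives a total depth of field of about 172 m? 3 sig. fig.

f/1.40

Write h = H − f = f²/(N·c). The thin-lens limits are Dn = s·h/(h + (s−f)) and Df = s·h/(h − (s−f)), so DoF = Df − Dn = 2·s·(s−f)·h / (h² − (s−f)²).
That is a quadratic in h: DoF·h² − 2·s·(s−f)·h − DoF·(s−f)² = 0 ⇒ h = (s−f)·(s + √(s² + DoF²)) / DoF = 568689 × (569000 + √(569000² + 172000²)) / 172000 = 568689 × (569000 + 594428) / 172000 ≈ 3846680 mm.
Then N = f²/(c·h) = 311² / (0.018 × 3846680) = 96721 / 69240 ≈ 1.40.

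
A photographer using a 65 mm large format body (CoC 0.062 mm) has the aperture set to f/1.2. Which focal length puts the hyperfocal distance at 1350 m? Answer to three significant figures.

317 mm

From H = f²/(N·c) + f, with f ≪ H: f ≈ √(H·N·c) = √(1350000 × 1.2 × 0.062) = √100440 ≈ 316.9 mm.
The +f correction barely moves this — solving exactly, f² + N·c·f − N·c·H = 0 ⇒ f = (−N·c + √((N·c)² + 4·N·c·H))/2 = (−0.0744 + √401760)/2 ≈ 316.89 mm, so f ≈ 317 mm.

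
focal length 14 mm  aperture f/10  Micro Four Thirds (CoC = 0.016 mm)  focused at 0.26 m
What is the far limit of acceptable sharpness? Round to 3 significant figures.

325 mm

Hyperfocal distance H = f²/(N·c) + f = 14²/(10 × 0.016) + 14 = 196/0.16 + 14 ≈ 1239.0 mm ≈ 1.239 m.
Far limit Df = s·(H − f)/(H − s) = 260 × (1239.0 − 14) / (1239.0 − 260) = 260 × 1225.0 / 979.0 ≈ 325.33 mm.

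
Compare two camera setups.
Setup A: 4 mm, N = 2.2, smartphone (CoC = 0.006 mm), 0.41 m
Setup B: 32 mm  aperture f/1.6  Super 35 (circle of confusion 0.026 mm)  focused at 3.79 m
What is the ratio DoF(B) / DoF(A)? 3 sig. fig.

3.83

Setup A: H = 4²/(2.2×0.006) + 4 ≈ 1216.1 mm; DoF = Df − Dn = 616.50 − 307.13 ≈ 309.37 mm.
Setup B: H = 32²/(1.6×0.026) + 32 ≈ 24647.4 mm; DoF = Df − Dn = 4472.9 − 3288.0 ≈ 1184.9 mm.
Ratio = 1184.9 / 309.37 ≈ 3.83.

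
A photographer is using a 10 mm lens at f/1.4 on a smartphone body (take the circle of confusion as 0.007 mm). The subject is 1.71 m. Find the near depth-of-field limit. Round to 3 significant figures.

Hyperfocal distance H = f²/(N·c) + f = 10²/(1.4 × 0.007) + 10 = 100/0.0098 + 10 ≈ 10214.1 mm ≈ 10.21 m.
Near limit Dn = s·(H − f)/(H + s − 2f) = 1710 × (10214.1 − 10) / (10214.1 + 1710 − 2 × 10) = 1710 × 10204.1 / 11904.1 ≈ 1465.8 mm ≈ 1.47 m.

1.47 m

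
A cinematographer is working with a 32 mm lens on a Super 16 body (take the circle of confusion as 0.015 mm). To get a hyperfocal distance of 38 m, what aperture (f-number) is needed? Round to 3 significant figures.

Rearrange H = f²/(N·c) + f for N: N = f² / ((H − f)·c).
N = 32² / ((38000 − 32) × 0.015) = 1024 / 569.5 ≈ 1.80.

f/1.80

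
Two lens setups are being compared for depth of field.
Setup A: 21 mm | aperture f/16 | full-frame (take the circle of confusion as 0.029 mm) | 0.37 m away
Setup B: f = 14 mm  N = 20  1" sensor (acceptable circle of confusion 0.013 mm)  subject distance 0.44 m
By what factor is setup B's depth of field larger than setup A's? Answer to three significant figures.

Setup A: H = 21²/(16×0.029) + 21 ≈ 971.4 mm; DoF = Df − Dn = 584.70 − 270.63 ≈ 314.07 mm.
Setup B: H = 14²/(20×0.013) + 14 ≈ 767.8 mm; DoF = Df − Dn = 1011.73 − 281.13 ≈ 730.60 mm.
Ratio = 730.60 / 314.07 ≈ 2.33.

2.33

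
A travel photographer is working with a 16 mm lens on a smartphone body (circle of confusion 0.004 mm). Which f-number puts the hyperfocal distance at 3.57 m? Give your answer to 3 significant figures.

f/18

Rearrange H = f²/(N·c) + f for N: N = f² / ((H − f)·c).
N = 16² / ((3570 − 16) × 0.004) = 256 / 14.22 ≈ 18.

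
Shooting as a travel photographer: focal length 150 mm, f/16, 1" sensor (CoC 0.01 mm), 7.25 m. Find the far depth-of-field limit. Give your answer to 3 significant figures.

Hyperfocal distance H = f²/(N·c) + f = 150²/(16 × 0.01) + 150 = 22500/0.16 + 150 ≈ 140775.0 mm ≈ 140.8 m.
Far limit Df = s·(H − f)/(H − s) = 7250 × (140775.0 − 150) / (140775.0 − 7250) = 7250 × 140625.0 / 133525.0 ≈ 7635.5 mm ≈ 7.64 m.

7.64 m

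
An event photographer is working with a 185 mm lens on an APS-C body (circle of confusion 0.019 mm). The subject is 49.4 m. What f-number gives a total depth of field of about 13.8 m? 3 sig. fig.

Write h = H − f = f²/(N·c). The thin-lens limits are Dn = s·h/(h + (s−f)) and Df = s·h/(h − (s−f)), so DoF = Df − Dn = 2·s·(s−f)·h / (h² − (s−f)²).
That is a quadratic in h: DoF·h² − 2·s·(s−f)·h − DoF·(s−f)² = 0 ⇒ h = (s−f)·(s + √(s² + DoF²)) / DoF = 49215 × (49400 + √(49400² + 13800²)) / 13800 = 49215 × (49400 + 51291.3) / 13800 ≈ 359096 mm.
Then N = f²/(c·h) = 185² / (0.019 × 359096) = 34225 / 6822.8 ≈ 5.02.

f/5.02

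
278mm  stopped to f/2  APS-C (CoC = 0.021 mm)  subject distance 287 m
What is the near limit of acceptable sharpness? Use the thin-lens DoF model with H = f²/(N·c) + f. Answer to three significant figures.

Hyperfocal distance H = f²/(N·c) + f = 278²/(2 × 0.021) + 278 = 77284/0.042 + 278 ≈ 1840373.2 mm ≈ 1840 m.
Near limit Dn = s·(H − f)/(H + s − 2f) = 287000 × (1840373.2 − 278) / (1840373.2 + 287000 − 2 × 278) = 287000 × 1840095.2 / 2126817.2 ≈ 248309 mm ≈ 248 m.

248 m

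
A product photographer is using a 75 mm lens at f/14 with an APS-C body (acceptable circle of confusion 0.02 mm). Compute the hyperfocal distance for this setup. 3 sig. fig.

20.2 m

Hyperfocal distance H = f²/(N·c) + f = 75²/(14 × 0.02) + 75 = 5625/0.28 + 75 ≈ 20164.3 mm ≈ 20.2 m.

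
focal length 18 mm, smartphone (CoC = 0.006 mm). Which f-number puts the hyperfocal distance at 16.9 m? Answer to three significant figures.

Rearrange H = f²/(N·c) + f for N: N = f² / ((H − f)·c).
N = 18² / ((16900 − 18) × 0.006) = 324 / 101.3 ≈ 3.20.

f/3.20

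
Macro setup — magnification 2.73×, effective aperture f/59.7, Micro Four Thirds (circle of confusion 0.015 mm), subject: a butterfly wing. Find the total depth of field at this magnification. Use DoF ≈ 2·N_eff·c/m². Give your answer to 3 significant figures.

0.240 mm

At magnification m, DoF ≈ 2·N_eff·c/m² = 2 × 59.7 × 0.015 / 2.73² = 1.791 / 7.453 ≈ 0.24 mm.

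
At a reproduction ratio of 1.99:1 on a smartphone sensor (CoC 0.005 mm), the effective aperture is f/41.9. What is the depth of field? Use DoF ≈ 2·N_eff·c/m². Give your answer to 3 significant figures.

0.106 mm

At magnification m, DoF ≈ 2·N_eff·c/m² = 2 × 41.9 × 0.005 / 1.99² = 0.419 / 3.96 ≈ 0.106 mm.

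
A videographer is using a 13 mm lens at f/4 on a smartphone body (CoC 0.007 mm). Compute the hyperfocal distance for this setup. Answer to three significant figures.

6.05 m

Hyperfocal distance H = f²/(N·c) + f = 13²/(4 × 0.007) + 13 = 169/0.028 + 13 ≈ 6048.7 mm ≈ 6.05 m.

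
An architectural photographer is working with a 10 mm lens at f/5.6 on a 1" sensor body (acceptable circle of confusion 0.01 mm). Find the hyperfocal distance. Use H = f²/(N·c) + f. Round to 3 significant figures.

1.80 m

Hyperfocal distance H = f²/(N·c) + f = 10²/(5.6 × 0.01) + 10 = 100/0.056 + 10 ≈ 1795.7 mm ≈ 1.80 m.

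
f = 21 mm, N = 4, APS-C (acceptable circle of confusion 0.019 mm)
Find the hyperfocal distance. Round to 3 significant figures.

5.82 m

Hyperfocal distance H = f²/(N·c) + f = 21²/(4 × 0.019) + 21 = 441/0.076 + 21 ≈ 5823.6 mm ≈ 5.82 m.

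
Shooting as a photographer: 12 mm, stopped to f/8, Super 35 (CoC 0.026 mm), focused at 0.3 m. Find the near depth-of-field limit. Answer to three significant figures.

Hyperfocal distance H = f²/(N·c) + f = 12²/(8 × 0.026) + 12 = 144/0.208 + 12 ≈ 704.3 mm ≈ 0.704 m.
Near limit Dn = s·(H − f)/(H + s − 2f) = 300 × (704.3 − 12) / (704.3 + 300 − 2 × 12) = 300 × 692.3 / 980.3 ≈ 211.86 mm.

212 mm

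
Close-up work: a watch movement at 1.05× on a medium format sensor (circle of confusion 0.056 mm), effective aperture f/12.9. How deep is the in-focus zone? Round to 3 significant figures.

1.31 mm

At magnification m, DoF ≈ 2·N_eff·c/m² = 2 × 12.9 × 0.056 / 1.05² = 1.445 / 1.103 ≈ 1.31 mm.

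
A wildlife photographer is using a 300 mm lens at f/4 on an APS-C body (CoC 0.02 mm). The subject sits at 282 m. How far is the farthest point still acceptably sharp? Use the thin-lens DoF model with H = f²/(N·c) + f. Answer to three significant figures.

376 m

Hyperfocal distance H = f²/(N·c) + f = 300²/(4 × 0.02) + 300 = 90000/0.08 + 300 ≈ 1125300.0 mm ≈ 1125 m.
Far limit Df = s·(H − f)/(H − s) = 282000 × (1125300.0 − 300) / (1125300.0 − 282000) = 282000 × 1125000.0 / 843300.0 ≈ 376201 mm ≈ 376 m.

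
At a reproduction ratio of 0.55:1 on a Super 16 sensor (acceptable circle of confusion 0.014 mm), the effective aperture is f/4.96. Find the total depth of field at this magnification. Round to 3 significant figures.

0.459 mm

At magnification m, DoF ≈ 2·N_eff·c/m² = 2 × 4.96 × 0.014 / 0.55² = 0.1389 / 0.3025 ≈ 0.459 mm.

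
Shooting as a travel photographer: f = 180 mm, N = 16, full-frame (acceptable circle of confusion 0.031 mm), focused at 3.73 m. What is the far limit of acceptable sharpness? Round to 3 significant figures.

3.94 m

Hyperfocal distance H = f²/(N·c) + f = 180²/(16 × 0.031) + 180 = 32400/0.496 + 180 ≈ 65502.6 mm ≈ 65.50 m.
Far limit Df = s·(H − f)/(H − s) = 3730 × (65502.6 − 180) / (65502.6 − 3730) = 3730 × 65322.6 / 61772.6 ≈ 3944.4 mm ≈ 3.94 m.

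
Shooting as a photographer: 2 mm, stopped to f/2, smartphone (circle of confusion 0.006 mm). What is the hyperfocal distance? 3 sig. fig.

335 mm

Hyperfocal distance H = f²/(N·c) + f = 2²/(2 × 0.006) + 2 = 4/0.012 + 2 ≈ 335.3 mm ≈ 0.335 m.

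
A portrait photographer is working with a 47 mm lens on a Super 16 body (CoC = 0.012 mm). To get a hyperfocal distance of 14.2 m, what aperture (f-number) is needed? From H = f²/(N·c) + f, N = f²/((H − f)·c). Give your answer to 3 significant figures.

Rearrange H = f²/(N·c) + f for N: N = f² / ((H − f)·c).
N = 47² / ((14200 − 47) × 0.012) = 2209 / 169.8 ≈ 13.

f/13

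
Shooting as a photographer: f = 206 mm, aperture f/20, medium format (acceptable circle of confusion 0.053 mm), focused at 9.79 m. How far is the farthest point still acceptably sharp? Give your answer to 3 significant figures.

Hyperfocal distance H = f²/(N·c) + f = 206²/(20 × 0.053) + 206 = 42436/1.06 + 206 ≈ 40240.0 mm ≈ 40.24 m.
Far limit Df = s·(H − f)/(H − s) = 9790 × (40240.0 − 206) / (40240.0 − 9790) = 9790 × 40034.0 / 30450.0 ≈ 12871 mm ≈ 12.9 m.

12.9 m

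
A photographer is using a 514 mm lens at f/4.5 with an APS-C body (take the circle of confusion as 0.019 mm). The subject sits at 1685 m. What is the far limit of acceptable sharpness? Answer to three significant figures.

3700 m

Hyperfocal distance H = f²/(N·c) + f = 514²/(4.5 × 0.019) + 514 = 264196/0.0855 + 514 ≈ 3090525.7 mm ≈ 3091 m.
Far limit Df = s·(H − f)/(H − s) = 1685000 × (3090525.7 − 514) / (3090525.7 − 1685000) = 1685000 × 3090011.7 / 1405525.7 ≈ 3704429 mm ≈ 3700 m.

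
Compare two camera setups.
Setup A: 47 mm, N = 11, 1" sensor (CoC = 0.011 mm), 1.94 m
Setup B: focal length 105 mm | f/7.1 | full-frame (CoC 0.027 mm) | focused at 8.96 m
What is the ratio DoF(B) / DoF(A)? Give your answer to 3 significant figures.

6.95

Setup A: H = 47²/(11×0.011) + 47 ≈ 18303.2 mm; DoF = Df − Dn = 2164.43 − 1757.74 ≈ 406.69 mm.
Setup B: H = 105²/(7.1×0.027) + 105 ≈ 57616.7 mm; DoF = Df − Dn = 10590.6 − 7764.5 ≈ 2826.1 mm.
Ratio = 2826.1 / 406.69 ≈ 6.95.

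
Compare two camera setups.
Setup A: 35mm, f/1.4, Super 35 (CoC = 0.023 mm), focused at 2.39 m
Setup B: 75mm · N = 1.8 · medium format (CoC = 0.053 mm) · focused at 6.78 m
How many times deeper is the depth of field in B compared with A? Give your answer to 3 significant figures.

Setup A: H = 35²/(1.4×0.023) + 35 ≈ 38078.5 mm; DoF = Df − Dn = 2547.71 − 2250.68 ≈ 297.03 mm.
Setup B: H = 75²/(1.8×0.053) + 75 ≈ 59037.3 mm; DoF = Df − Dn = 7649.9 − 6087.7 ≈ 1562.2 mm.
Ratio = 1562.2 / 297.03 ≈ 5.26.

5.26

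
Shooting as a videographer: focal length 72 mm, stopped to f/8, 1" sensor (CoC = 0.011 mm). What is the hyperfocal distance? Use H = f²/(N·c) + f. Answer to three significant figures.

59.0 m

Hyperfocal distance H = f²/(N·c) + f = 72²/(8 × 0.011) + 72 = 5184/0.088 + 72 ≈ 58981.1 mm ≈ 59.0 m.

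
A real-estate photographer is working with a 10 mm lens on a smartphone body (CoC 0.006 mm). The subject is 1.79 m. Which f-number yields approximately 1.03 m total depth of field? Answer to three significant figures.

f/2.50

Write h = H − f = f²/(N·c). The thin-lens limits are Dn = s·h/(h + (s−f)) and Df = s·h/(h − (s−f)), so DoF = Df − Dn = 2·s·(s−f)·h / (h² − (s−f)²).
That is a quadratic in h: DoF·h² − 2·s·(s−f)·h − DoF·(s−f)² = 0 ⇒ h = (s−f)·(s + √(s² + DoF²)) / DoF = 1780 × (1790 + √(1790² + 1030²)) / 1030 = 1780 × (1790 + 2065.19) / 1030 ≈ 6662.4 mm.
Then N = f²/(c·h) = 10² / (0.006 × 6662.4) = 100 / 39.974 ≈ 2.50.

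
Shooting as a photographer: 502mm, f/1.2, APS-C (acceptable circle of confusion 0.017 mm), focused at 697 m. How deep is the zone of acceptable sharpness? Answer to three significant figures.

Hyperfocal distance H = f²/(N·c) + f = 502²/(1.2 × 0.017) + 502 = 252004/0.0204 + 502 ≈ 12353639.3 mm ≈ 12354 m.
Near limit Dn = s·(H − f)/(H + s − 2f) = 697000 × (12353639.3 − 502) / (12353639.3 + 697000 − 2 × 502) = 697000 × 12353137.3 / 13049635.3 ≈ 659799 mm.
Far limit Df = s·(H − f)/(H − s) = 697000 × (12353639.3 − 502) / (12353639.3 − 697000) = 697000 × 12353137.3 / 11656639.3 ≈ 738647 mm.
Depth of field = Df − Dn = 738647 − 659799 ≈ 78848 mm ≈ 78.8 m.

78.8 m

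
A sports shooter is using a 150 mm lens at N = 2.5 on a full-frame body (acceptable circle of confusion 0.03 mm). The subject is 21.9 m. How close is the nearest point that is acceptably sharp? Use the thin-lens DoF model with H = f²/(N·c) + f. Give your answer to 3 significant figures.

20.4 m

Hyperfocal distance H = f²/(N·c) + f = 150²/(2.5 × 0.03) + 150 = 22500/0.075 + 150 ≈ 300150.0 mm ≈ 300.1 m.
Near limit Dn = s·(H − f)/(H + s − 2f) = 21900 × (300150.0 − 150) / (300150.0 + 21900 − 2 × 150) = 21900 × 300000.0 / 321750.0 ≈ 20420 mm ≈ 20.4 m.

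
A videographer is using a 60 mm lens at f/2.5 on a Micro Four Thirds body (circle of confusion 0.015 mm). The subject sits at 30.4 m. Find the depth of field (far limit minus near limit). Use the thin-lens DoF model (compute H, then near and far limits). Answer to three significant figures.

21.3 m

Hyperfocal distance H = f²/(N·c) + f = 60²/(2.5 × 0.015) + 60 = 3600/0.0375 + 60 ≈ 96060.0 mm ≈ 96.06 m.
Near limit Dn = s·(H − f)/(H + s − 2f) = 30400 × (96060.0 − 60) / (96060.0 + 30400 − 2 × 60) = 30400 × 96000.0 / 126340.0 ≈ 23100 mm.
Far limit Df = s·(H − f)/(H − s) = 30400 × (96060.0 − 60) / (96060.0 − 30400) = 30400 × 96000.0 / 65660.0 ≈ 44447 mm.
Depth of field = Df − Dn = 44447 − 23100 ≈ 21347 mm ≈ 21.3 m.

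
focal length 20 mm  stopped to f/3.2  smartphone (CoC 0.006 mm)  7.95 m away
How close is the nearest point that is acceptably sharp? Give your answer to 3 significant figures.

Hyperfocal distance H = f²/(N·c) + f = 20²/(3.2 × 0.006) + 20 = 400/0.0192 + 20 ≈ 20853.3 mm ≈ 20.85 m.
Near limit Dn = s·(H − f)/(H + s − 2f) = 7950 × (20853.3 − 20) / (20853.3 + 7950 − 2 × 20) = 7950 × 20833.3 / 28763.3 ≈ 5758.2 mm ≈ 5.76 m.

5.76 m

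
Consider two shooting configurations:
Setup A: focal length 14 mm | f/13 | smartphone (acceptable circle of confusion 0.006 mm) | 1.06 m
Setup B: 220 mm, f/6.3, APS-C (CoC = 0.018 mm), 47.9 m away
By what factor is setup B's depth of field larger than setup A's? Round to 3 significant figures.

10.2

Setup A: H = 14²/(13×0.006) + 14 ≈ 2526.8 mm; DoF = Df − Dn = 1815.9 − 748.4 ≈ 1067.5 mm.
Setup B: H = 220²/(6.3×0.018) + 220 ≈ 427027.8 mm; DoF = Df − Dn = 53924 − 43087 ≈ 10837 mm.
Ratio = 10837 / 1067.5 ≈ 10.2.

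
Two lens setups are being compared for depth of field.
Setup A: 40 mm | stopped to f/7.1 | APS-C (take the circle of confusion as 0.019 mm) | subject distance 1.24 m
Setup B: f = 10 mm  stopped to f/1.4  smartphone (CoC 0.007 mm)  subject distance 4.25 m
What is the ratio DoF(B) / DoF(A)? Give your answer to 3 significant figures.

Setup A: H = 40²/(7.1×0.019) + 40 ≈ 11900.6 mm; DoF = Df − Dn = 1379.58 − 1126.07 ≈ 253.51 mm.
Setup B: H = 10²/(1.4×0.007) + 10 ≈ 10214.1 mm; DoF = Df − Dn = 7271.4 − 3002.4 ≈ 4269.0 mm.
Ratio = 4269.0 / 253.51 ≈ 16.8.

16.8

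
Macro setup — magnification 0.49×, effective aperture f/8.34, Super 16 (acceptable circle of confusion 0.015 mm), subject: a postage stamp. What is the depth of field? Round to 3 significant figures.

At magnification m, DoF ≈ 2·N_eff·c/m² = 2 × 8.34 × 0.015 / 0.49² = 0.2502 / 0.2401 ≈ 1.04 mm.

1.04 mm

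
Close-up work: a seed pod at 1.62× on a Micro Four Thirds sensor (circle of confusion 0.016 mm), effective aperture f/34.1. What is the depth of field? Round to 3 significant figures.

At magnification m, DoF ≈ 2·N_eff·c/m² = 2 × 34.1 × 0.016 / 1.62² = 1.091 / 2.624 ≈ 0.416 mm.

0.416 mm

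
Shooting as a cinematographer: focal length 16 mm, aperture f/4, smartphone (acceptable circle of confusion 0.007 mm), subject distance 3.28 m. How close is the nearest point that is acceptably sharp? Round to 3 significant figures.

Hyperfocal distance H = f²/(N·c) + f = 16²/(4 × 0.007) + 16 = 256/0.028 + 16 ≈ 9158.9 mm ≈ 9.159 m.
Near limit Dn = s·(H − f)/(H + s − 2f) = 3280 × (9158.9 − 16) / (9158.9 + 3280 − 2 × 16) = 3280 × 9142.9 / 12406.9 ≈ 2417.1 mm ≈ 2.42 m.

2.42 m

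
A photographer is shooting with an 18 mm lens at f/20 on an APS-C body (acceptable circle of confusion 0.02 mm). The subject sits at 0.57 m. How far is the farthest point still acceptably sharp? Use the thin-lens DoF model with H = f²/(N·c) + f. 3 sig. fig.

Hyperfocal distance H = f²/(N·c) + f = 18²/(20 × 0.02) + 18 = 324/0.4 + 18 ≈ 828.0 mm ≈ 0.828 m.
Far limit Df = s·(H − f)/(H − s) = 570 × (828.0 − 18) / (828.0 − 570) = 570 × 810.0 / 258.0 ≈ 1789.5 mm ≈ 1.79 m.

1.79 m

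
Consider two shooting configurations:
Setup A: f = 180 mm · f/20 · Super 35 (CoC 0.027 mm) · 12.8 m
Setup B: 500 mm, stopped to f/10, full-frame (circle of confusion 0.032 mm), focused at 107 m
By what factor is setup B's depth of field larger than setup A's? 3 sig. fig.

5.28

Setup A: H = 180²/(20×0.027) + 180 ≈ 60180.0 mm; DoF = Df − Dn = 16209.4 − 10575.6 ≈ 5633.8 mm.
Setup B: H = 500²/(10×0.032) + 500 ≈ 781750.0 mm; DoF = Df − Dn = 123888 − 94164 ≈ 29724 mm.
Ratio = 29724 / 5633.8 ≈ 5.28.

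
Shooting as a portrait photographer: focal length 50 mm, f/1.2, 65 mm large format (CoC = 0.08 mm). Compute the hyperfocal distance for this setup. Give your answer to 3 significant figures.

26.1 m

Hyperfocal distance H = f²/(N·c) + f = 50²/(1.2 × 0.08) + 50 = 2500/0.096 + 50 ≈ 26091.7 mm ≈ 26.1 m.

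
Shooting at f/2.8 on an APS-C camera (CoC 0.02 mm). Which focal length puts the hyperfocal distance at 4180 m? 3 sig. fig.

From H = f²/(N·c) + f, with f ≪ H: f ≈ √(H·N·c) = √(4180000 × 2.8 × 0.02) = √234080 ≈ 483.8 mm.
The +f correction barely moves this — solving exactly, f² + N·c·f − N·c·H = 0 ⇒ f = (−N·c + √((N·c)² + 4·N·c·H))/2 = (−0.056 + √936320)/2 ≈ 483.79 mm, so f ≈ 484 mm.

484 mm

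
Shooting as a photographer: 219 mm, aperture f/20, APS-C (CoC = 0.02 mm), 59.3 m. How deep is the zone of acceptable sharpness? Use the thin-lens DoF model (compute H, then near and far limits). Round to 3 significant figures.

Hyperfocal distance H = f²/(N·c) + f = 219²/(20 × 0.02) + 219 = 47961/0.4 + 219 ≈ 120121.5 mm ≈ 120.1 m.
Near limit Dn = s·(H − f)/(H + s − 2f) = 59300 × (120121.5 − 219) / (120121.5 + 59300 − 2 × 219) = 59300 × 119902.5 / 178983.5 ≈ 39726 mm.
Far limit Df = s·(H − f)/(H − s) = 59300 × (120121.5 − 219) / (120121.5 − 59300) = 59300 × 119902.5 / 60821.5 ≈ 116903 mm.
Depth of field = Df − Dn = 116903 − 39726 ≈ 77177 mm ≈ 77.2 m.

77.2 m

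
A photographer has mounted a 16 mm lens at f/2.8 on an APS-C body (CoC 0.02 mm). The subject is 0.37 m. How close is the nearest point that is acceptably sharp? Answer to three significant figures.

343 mm

Hyperfocal distance H = f²/(N·c) + f = 16²/(2.8 × 0.02) + 16 = 256/0.056 + 16 ≈ 4587.4 mm ≈ 4.587 m.
Near limit Dn = s·(H − f)/(H + s − 2f) = 370 × (4587.4 − 16) / (4587.4 + 370 − 2 × 16) = 370 × 4571.4 / 4925.4 ≈ 343.41 mm.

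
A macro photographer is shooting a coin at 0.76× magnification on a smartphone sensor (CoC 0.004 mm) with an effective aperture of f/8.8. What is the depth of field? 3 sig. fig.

0.122 mm

At magnification m, DoF ≈ 2·N_eff·c/m² = 2 × 8.8 × 0.004 / 0.76² = 0.0704 / 0.5776 ≈ 0.122 mm.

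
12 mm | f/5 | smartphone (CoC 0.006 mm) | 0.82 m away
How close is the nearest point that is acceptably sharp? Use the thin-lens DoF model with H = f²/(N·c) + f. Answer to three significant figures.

Hyperfocal distance H = f²/(N·c) + f = 12²/(5 × 0.006) + 12 = 144/0.03 + 12 ≈ 4812.0 mm ≈ 4.812 m.
Near limit Dn = s·(H − f)/(H + s − 2f) = 820 × (4812.0 − 12) / (4812.0 + 820 − 2 × 12) = 820 × 4800.0 / 5608.0 ≈ 701.85 mm ≈ 0.702 m.

0.702 m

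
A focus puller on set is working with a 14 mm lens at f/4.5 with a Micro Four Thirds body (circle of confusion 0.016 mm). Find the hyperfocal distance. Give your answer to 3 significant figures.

Hyperfocal distance H = f²/(N·c) + f = 14²/(4.5 × 0.016) + 14 = 196/0.072 + 14 ≈ 2736.2 mm ≈ 2.74 m.

2.74 m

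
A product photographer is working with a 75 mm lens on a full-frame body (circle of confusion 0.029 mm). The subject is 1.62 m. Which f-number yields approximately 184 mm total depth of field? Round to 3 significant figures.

Write h = H − f = f²/(N·c). The thin-lens limits are Dn = s·h/(h + (s−f)) and Df = s·h/(h − (s−f)), so DoF = Df − Dn = 2·s·(s−f)·h / (h² − (s−f)²).
That is a quadratic in h: DoF·h² − 2·s·(s−f)·h − DoF·(s−f)² = 0 ⇒ h = (s−f)·(s + √(s² + DoF²)) / DoF = 1545 × (1620 + √(1620² + 184²)) / 184 = 1545 × (1620 + 1630.42) / 184 ≈ 27293 mm.
Then N = f²/(c·h) = 75² / (0.029 × 27293) = 5625 / 791.49 ≈ 7.11.

f/7.11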